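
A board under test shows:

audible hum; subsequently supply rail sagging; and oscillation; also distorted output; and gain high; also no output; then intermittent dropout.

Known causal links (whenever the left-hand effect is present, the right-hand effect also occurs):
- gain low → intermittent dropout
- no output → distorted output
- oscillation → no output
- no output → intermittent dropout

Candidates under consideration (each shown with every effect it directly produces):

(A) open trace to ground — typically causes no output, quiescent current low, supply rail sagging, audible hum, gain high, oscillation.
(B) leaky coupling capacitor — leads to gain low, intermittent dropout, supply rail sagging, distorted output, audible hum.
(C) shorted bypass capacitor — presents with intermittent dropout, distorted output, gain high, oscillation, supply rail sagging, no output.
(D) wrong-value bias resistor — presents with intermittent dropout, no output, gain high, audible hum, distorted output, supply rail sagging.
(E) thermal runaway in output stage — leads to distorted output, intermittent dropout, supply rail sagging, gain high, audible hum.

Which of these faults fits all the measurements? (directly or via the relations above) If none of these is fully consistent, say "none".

A

Checking each candidate against the observations:
(A) open trace to ground — accounts for every observation (distorted output via no output → distorted output)
(B) leaky coupling capacitor — audible hum +; supply rail sagging +; oscillation -; distorted output +; gain high -; no output -; intermittent dropout +
(C) shorted bypass capacitor — does not account for audible hum
(D) wrong-value bias resistor — audible hum +; supply rail sagging +; oscillation -; distorted output +; gain high +; no output +; intermittent dropout +
(E) thermal runaway in output stage — does not account for oscillation, no output
(A) alone accounts for all the evidence.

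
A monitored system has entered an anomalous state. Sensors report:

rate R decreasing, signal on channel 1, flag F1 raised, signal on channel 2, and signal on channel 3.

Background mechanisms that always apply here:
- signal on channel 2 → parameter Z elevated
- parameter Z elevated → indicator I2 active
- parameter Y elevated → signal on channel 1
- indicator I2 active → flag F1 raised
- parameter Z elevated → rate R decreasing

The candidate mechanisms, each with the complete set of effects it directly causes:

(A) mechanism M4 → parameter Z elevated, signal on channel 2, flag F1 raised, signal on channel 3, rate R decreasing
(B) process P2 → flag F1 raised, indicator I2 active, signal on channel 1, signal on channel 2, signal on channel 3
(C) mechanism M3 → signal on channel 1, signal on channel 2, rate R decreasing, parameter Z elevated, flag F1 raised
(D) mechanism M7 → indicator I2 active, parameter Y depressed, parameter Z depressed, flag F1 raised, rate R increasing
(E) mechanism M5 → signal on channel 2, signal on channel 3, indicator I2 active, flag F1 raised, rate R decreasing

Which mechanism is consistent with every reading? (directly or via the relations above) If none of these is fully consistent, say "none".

B

Per-candidate check:
(A) mechanism M4 — rate R decreasing ✓; signal on channel 1 ✗; flag F1 raised ✓; signal on channel 2 ✓; signal on channel 3 ✓
(B) process P2 — accounts for every observation (rate R decreasing by signal on channel 2 → parameter Z elevated → rate R decreasing)
(C) mechanism M3 — rate R decreasing ✓; signal on channel 1 ✓; flag F1 raised ✓; signal on channel 2 ✓; signal on channel 3 ✗
(D) mechanism M7 — rate R decreasing ✗; signal on channel 1 ✗; flag F1 raised ✓; signal on channel 2 ✗; signal on channel 3 ✗
(E) mechanism M5 — rate R decreasing ✓; signal on channel 1 ✗; flag F1 raised ✓; signal on channel 2 ✓; signal on channel 3 ✓
(B) alone accounts for all the evidence.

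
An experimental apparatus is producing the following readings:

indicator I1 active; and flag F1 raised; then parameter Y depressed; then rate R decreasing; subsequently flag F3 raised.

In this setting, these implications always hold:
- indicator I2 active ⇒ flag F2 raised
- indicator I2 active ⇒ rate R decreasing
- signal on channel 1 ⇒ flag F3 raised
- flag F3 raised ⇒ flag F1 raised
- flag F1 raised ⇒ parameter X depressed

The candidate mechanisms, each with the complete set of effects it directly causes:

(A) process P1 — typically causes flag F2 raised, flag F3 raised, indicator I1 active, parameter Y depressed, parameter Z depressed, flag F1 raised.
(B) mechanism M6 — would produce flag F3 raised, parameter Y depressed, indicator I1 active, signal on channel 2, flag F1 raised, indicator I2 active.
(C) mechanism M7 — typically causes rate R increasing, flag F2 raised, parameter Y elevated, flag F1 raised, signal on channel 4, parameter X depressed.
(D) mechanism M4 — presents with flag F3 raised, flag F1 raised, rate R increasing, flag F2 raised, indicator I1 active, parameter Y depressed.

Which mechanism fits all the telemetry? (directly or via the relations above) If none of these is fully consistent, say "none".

B

Testing each hypothesis:
(A) process P1 — does not account for rate R decreasing
(B) mechanism M6 — indicator I1 active +; flag F1 raised +; parameter Y depressed +; rate R decreasing + (through indicator I2 active → rate R decreasing); flag F3 raised +
(C) mechanism M7 — fails on indicator I1 active, parameter Y depressed, rate R decreasing, flag F3 raised (predicts parameter Y elevated, not parameter Y depressed; predicts rate R increasing, not rate R decreasing)
(D) mechanism M4 — indicator I1 active +; flag F1 raised +; parameter Y depressed +; rate R decreasing -; flag F3 raised +
Only (B) is consistent with every observation.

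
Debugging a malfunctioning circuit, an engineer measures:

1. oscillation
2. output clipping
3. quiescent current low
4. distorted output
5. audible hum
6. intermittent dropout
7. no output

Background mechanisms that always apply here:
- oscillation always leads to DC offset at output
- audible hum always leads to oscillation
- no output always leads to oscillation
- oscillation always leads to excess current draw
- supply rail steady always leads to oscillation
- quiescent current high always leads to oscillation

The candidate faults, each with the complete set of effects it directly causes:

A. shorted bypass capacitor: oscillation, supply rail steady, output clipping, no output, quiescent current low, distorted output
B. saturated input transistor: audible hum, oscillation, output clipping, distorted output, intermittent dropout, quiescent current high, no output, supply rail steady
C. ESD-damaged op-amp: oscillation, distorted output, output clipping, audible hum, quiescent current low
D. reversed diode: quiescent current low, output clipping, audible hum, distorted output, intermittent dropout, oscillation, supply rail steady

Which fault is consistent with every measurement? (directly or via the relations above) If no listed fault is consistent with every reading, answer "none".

Testing each hypothesis:
(A) shorted bypass capacitor — oscillation ✓; output clipping ✓; quiescent current low ✓; distorted output ✓; audible hum ✗; intermittent dropout ✗; no output ✓
(B) saturated input transistor — fails on quiescent current low (predicts quiescent current high, not quiescent current low)
(C) ESD-damaged op-amp — oscillation ✓; output clipping ✓; quiescent current low ✓; distorted output ✓; audible hum ✓; intermittent dropout ✗; no output ✗
(D) reversed diode — does not account for no output
Every candidate fails on at least one observation.

none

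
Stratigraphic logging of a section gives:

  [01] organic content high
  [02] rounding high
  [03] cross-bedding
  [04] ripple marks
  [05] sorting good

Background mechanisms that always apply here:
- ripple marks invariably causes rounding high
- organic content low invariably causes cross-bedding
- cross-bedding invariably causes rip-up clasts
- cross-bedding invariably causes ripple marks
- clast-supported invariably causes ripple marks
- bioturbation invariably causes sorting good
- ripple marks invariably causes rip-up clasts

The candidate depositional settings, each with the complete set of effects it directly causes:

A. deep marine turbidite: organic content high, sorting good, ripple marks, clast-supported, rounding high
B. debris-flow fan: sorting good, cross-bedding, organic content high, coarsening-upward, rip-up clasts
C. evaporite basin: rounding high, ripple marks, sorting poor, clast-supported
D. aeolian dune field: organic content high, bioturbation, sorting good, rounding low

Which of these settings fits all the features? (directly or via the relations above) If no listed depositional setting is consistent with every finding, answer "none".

For each candidate, compare predicted effects to what was observed:
(A) deep marine turbidite — does not account for cross-bedding
(B) debris-flow fan — organic content high +; rounding high + (by cross-bedding → ripple marks → rounding high); cross-bedding +; ripple marks + (by cross-bedding → ripple marks); sorting good +
(C) evaporite basin — fails on organic content high, cross-bedding, sorting good (predicts sorting poor, not sorting good)
(D) aeolian dune field — fails on rounding high, cross-bedding, ripple marks (predicts rounding low, not rounding high)
(B) is the only candidate with no mismatches.

B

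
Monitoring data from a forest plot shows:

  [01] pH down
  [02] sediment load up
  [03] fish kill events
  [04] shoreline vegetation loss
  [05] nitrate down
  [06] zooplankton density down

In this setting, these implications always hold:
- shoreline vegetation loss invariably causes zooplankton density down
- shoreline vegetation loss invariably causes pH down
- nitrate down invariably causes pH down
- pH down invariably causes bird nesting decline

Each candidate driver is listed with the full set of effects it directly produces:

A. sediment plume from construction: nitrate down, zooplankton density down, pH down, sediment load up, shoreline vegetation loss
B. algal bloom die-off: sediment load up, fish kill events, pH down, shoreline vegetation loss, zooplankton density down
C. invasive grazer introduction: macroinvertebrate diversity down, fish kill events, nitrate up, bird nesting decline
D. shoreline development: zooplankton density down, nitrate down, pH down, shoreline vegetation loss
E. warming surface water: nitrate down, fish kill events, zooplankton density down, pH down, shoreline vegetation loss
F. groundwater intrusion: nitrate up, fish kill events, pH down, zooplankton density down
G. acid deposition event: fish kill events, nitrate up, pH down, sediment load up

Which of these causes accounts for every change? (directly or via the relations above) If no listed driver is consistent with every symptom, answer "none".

none

Checking each candidate against the observations:
(A) sediment plume from construction — pH down match; sediment load up match; fish kill events miss; shoreline vegetation loss match; nitrate down match; zooplankton density down match
(B) algal bloom die-off — pH down match; sediment load up match; fish kill events match; shoreline vegetation loss match; nitrate down miss; zooplankton density down match
(C) invasive grazer introduction — fails on pH down, sediment load up, shoreline vegetation loss, nitrate down, zooplankton density down (predicts nitrate up, not nitrate down)
(D) shoreline development — does not account for sediment load up, fish kill events
(E) warming surface water — does not account for sediment load up
(F) groundwater intrusion — fails on sediment load up, shoreline vegetation loss, nitrate down (predicts nitrate up, not nitrate down)
(G) acid deposition event — pH down match; sediment load up match; fish kill events match; shoreline vegetation loss miss; nitrate down miss; zooplankton density down miss
No candidate is consistent with all observations.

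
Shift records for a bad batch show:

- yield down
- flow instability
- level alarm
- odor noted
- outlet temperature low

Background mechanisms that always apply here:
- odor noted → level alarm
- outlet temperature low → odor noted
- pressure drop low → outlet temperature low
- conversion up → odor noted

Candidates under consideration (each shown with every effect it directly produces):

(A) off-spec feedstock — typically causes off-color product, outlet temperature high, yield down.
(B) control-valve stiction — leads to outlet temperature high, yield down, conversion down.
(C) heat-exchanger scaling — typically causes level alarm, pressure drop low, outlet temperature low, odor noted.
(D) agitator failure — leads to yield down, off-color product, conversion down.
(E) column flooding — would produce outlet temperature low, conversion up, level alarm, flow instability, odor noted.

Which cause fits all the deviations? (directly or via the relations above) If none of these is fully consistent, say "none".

none

Checking each candidate against the observations:
(A) off-spec feedstock — yield down match; flow instability miss; level alarm miss; odor noted miss; outlet temperature low miss
(B) control-valve stiction — yield down match; flow instability miss; level alarm miss; odor noted miss; outlet temperature low miss
(C) heat-exchanger scaling — does not account for yield down, flow instability
(D) agitator failure — yield down match; flow instability miss; level alarm miss; odor noted miss; outlet temperature low miss
(E) column flooding — does not account for yield down
None of the listed candidates fits everything.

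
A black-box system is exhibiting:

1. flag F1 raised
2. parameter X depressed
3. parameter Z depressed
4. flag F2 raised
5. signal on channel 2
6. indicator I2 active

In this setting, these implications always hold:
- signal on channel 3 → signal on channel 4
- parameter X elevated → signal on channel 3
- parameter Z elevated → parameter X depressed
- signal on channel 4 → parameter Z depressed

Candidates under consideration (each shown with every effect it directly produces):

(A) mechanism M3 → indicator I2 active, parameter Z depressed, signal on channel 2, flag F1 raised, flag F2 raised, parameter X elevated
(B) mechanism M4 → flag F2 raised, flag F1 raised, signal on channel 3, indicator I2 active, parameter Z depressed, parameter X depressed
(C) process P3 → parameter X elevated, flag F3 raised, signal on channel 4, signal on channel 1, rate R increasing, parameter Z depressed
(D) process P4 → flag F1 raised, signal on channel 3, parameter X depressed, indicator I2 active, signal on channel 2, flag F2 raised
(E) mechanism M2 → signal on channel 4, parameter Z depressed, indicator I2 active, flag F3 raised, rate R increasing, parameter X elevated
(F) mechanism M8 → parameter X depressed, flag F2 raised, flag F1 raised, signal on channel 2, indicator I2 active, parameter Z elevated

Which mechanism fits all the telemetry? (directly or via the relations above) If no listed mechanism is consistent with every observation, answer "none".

Checking each candidate against the observations:
(A) mechanism M3 — flag F1 raised +; parameter X depressed -; parameter Z depressed +; flag F2 raised +; signal on channel 2 +; indicator I2 active +
(B) mechanism M4 — flag F1 raised +; parameter X depressed +; parameter Z depressed +; flag F2 raised +; signal on channel 2 -; indicator I2 active +
(C) process P3 — flag F1 raised -; parameter X depressed -; parameter Z depressed +; flag F2 raised -; signal on channel 2 -; indicator I2 active -
(D) process P4 — accounts for every observation (parameter Z depressed by signal on channel 3 → signal on channel 4 → parameter Z depressed)
(E) mechanism M2 — flag F1 raised -; parameter X depressed -; parameter Z depressed +; flag F2 raised -; signal on channel 2 -; indicator I2 active +
(F) mechanism M8 — flag F1 raised +; parameter X depressed +; parameter Z depressed -; flag F2 raised +; signal on channel 2 +; indicator I2 active +
Only (D) is consistent with every observation.

D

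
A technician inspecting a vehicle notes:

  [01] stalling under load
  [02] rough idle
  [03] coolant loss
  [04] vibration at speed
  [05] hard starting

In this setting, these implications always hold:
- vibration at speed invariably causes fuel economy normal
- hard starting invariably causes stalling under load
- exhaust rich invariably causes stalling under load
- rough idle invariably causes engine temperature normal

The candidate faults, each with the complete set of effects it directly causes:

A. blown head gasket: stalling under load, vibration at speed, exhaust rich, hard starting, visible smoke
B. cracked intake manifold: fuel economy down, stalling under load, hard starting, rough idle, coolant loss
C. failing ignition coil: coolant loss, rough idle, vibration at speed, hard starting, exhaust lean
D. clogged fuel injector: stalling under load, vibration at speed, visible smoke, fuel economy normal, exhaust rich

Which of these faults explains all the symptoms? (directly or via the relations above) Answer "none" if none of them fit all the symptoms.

C

Testing each hypothesis:
(A) blown head gasket — stalling under load yes; rough idle NO; coolant loss NO; vibration at speed yes; hard starting yes
(B) cracked intake manifold — does not account for vibration at speed
(C) failing ignition coil — accounts for every observation (stalling under load via hard starting → stalling under load)
(D) clogged fuel injector — stalling under load yes; rough idle NO; coolant loss NO; vibration at speed yes; hard starting NO
(C) is the only candidate with no mismatches.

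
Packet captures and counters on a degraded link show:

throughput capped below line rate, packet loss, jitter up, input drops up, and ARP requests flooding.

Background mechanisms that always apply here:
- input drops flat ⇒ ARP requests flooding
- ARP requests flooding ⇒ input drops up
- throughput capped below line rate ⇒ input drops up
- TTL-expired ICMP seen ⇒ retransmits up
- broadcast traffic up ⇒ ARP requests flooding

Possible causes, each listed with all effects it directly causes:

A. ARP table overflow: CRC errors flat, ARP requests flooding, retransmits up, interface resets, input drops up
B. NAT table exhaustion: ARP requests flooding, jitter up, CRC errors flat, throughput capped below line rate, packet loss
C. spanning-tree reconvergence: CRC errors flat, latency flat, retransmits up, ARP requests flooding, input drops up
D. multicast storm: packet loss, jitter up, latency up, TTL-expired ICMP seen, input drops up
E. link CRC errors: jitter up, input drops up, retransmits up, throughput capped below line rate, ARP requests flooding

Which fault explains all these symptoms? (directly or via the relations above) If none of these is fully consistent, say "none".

B

Testing each hypothesis:
(A) ARP table overflow — throughput capped below line rate miss; packet loss miss; jitter up miss; input drops up match; ARP requests flooding match
(B) NAT table exhaustion — throughput capped below line rate match; packet loss match; jitter up match; input drops up match (by ARP requests flooding → input drops up); ARP requests flooding match
(C) spanning-tree reconvergence — throughput capped below line rate miss; packet loss miss; jitter up miss; input drops up match; ARP requests flooding match
(D) multicast storm — does not account for throughput capped below line rate, ARP requests flooding
(E) link CRC errors — throughput capped below line rate match; packet loss miss; jitter up match; input drops up match; ARP requests flooding match
Only (B) is consistent with every observation.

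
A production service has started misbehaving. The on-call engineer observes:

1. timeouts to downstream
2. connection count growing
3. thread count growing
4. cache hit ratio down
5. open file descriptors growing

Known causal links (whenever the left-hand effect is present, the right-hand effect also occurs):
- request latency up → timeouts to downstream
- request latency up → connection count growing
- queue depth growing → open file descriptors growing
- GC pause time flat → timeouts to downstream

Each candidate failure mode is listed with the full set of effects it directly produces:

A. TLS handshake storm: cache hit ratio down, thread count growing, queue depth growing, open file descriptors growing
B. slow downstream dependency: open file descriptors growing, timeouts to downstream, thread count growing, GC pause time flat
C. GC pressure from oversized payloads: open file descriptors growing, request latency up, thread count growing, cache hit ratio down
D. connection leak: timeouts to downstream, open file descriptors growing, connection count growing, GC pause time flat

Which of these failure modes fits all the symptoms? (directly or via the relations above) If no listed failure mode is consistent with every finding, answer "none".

Checking each candidate against the observations:
(A) TLS handshake storm — timeouts to downstream NO; connection count growing NO; thread count growing yes; cache hit ratio down yes; open file descriptors growing yes
(B) slow downstream dependency — timeouts to downstream yes; connection count growing NO; thread count growing yes; cache hit ratio down NO; open file descriptors growing yes
(C) GC pressure from oversized payloads — accounts for every observation (timeouts to downstream by request latency up → timeouts to downstream)
(D) connection leak — does not account for thread count growing, cache hit ratio down
(C) alone accounts for all the evidence.

C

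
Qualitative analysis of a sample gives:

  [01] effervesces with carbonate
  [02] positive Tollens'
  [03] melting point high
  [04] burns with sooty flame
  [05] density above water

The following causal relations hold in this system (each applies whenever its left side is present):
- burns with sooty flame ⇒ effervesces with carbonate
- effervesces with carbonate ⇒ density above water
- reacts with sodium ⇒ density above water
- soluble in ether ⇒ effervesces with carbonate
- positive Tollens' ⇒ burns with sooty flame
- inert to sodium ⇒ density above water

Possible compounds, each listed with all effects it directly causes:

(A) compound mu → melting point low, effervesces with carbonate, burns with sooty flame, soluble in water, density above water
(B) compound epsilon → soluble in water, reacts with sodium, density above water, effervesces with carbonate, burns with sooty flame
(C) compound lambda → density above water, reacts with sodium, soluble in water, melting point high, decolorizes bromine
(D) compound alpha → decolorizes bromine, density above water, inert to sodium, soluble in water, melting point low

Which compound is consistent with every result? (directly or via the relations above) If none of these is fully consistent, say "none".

none

For each candidate, compare predicted effects to what was observed:
(A) compound mu — effervesces with carbonate ✓; positive Tollens' ✗; melting point high ✗; burns with sooty flame ✓; density above water ✓
(B) compound epsilon — does not account for positive Tollens', melting point high
(C) compound lambda — does not account for effervesces with carbonate, positive Tollens', burns with sooty flame
(D) compound alpha — fails on effervesces with carbonate, positive Tollens', melting point high, burns with sooty flame (predicts melting point low, not melting point high)
Every candidate fails on at least one observation.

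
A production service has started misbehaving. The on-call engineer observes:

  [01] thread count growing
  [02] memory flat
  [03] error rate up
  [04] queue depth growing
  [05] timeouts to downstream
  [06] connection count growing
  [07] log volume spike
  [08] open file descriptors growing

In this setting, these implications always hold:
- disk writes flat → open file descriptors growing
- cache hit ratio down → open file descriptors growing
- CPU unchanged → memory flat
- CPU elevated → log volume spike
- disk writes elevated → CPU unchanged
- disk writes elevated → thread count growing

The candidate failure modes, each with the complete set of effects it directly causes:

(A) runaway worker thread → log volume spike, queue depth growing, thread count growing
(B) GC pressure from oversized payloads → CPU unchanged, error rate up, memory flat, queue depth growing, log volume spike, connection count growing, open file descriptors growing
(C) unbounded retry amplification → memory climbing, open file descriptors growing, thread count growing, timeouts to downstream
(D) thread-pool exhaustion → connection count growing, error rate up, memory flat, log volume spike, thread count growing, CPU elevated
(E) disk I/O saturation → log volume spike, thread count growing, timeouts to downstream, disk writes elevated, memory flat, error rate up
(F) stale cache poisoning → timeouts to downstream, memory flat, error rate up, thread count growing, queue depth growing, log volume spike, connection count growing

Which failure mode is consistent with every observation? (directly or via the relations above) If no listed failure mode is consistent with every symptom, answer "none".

Testing each hypothesis:
(A) runaway worker thread — does not account for memory flat, error rate up, timeouts to downstream, connection count growing, open file descriptors growing
(B) GC pressure from oversized payloads — does not account for thread count growing, timeouts to downstream
(C) unbounded retry amplification — thread count growing ✓; memory flat ✗; error rate up ✗; queue depth growing ✗; timeouts to downstream ✓; connection count growing ✗; log volume spike ✗; open file descriptors growing ✓
(D) thread-pool exhaustion — does not account for queue depth growing, timeouts to downstream, open file descriptors growing
(E) disk I/O saturation — does not account for queue depth growing, connection count growing, open file descriptors growing
(F) stale cache poisoning — thread count growing ✓; memory flat ✓; error rate up ✓; queue depth growing ✓; timeouts to downstream ✓; connection count growing ✓; log volume spike ✓; open file descriptors growing ✗
No candidate is consistent with all observations.

none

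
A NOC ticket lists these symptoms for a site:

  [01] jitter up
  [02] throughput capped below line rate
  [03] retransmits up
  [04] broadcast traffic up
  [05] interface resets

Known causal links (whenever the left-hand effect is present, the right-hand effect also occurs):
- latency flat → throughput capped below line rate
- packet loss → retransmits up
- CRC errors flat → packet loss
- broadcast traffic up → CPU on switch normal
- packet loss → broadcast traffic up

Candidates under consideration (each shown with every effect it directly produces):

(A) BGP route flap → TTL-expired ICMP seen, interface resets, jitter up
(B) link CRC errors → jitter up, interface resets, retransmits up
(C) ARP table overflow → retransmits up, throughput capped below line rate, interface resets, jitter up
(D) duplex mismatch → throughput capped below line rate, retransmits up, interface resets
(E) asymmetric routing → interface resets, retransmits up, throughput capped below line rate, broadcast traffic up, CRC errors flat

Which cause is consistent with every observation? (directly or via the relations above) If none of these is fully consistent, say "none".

Per-candidate check:
(A) BGP route flap — jitter up match; throughput capped below line rate miss; retransmits up miss; broadcast traffic up miss; interface resets match
(B) link CRC errors — does not account for throughput capped below line rate, broadcast traffic up
(C) ARP table overflow — does not account for broadcast traffic up
(D) duplex mismatch — does not account for jitter up, broadcast traffic up
(E) asymmetric routing — does not account for jitter up
None of the listed candidates fits everything.

none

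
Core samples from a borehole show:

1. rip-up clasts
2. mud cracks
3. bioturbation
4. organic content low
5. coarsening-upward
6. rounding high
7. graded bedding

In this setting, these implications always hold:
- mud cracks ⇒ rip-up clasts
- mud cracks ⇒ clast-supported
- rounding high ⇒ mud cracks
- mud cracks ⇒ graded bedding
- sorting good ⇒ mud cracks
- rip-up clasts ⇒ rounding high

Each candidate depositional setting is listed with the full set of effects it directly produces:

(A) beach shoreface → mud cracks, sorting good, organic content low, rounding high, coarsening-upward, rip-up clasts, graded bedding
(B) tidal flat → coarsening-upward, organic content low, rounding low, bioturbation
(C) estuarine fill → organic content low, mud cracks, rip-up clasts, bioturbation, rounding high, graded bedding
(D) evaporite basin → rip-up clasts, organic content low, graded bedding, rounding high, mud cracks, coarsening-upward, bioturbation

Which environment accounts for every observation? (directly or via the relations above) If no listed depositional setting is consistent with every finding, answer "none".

Testing each hypothesis:
(A) beach shoreface — rip-up clasts match; mud cracks match; bioturbation miss; organic content low match; coarsening-upward match; rounding high match; graded bedding match
(B) tidal flat — rip-up clasts miss; mud cracks miss; bioturbation match; organic content low match; coarsening-upward match; rounding high miss; graded bedding miss
(C) estuarine fill — rip-up clasts match; mud cracks match; bioturbation match; organic content low match; coarsening-upward miss; rounding high match; graded bedding match
(D) evaporite basin — accounts for every observation
(D) is the only candidate with no mismatches.

D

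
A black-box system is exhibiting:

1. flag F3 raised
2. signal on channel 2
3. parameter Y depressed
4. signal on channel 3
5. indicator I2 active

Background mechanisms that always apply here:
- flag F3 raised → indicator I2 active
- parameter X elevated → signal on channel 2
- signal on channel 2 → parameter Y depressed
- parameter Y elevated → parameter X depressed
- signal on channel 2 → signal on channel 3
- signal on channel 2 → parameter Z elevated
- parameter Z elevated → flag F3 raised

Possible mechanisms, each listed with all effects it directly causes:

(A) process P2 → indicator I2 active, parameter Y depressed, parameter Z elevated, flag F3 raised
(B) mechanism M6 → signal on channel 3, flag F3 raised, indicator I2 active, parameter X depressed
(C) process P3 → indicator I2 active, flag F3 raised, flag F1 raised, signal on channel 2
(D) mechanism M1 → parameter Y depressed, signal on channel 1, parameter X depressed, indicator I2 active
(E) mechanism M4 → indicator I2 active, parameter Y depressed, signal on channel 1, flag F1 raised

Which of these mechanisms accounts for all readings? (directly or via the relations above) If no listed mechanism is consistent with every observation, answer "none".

C

Per-candidate check:
(A) process P2 — flag F3 raised +; signal on channel 2 -; parameter Y depressed +; signal on channel 3 -; indicator I2 active +
(B) mechanism M6 — does not account for signal on channel 2, parameter Y depressed
(C) process P3 — accounts for every observation (parameter Y depressed via signal on channel 2 → parameter Y depressed)
(D) mechanism M1 — flag F3 raised -; signal on channel 2 -; parameter Y depressed +; signal on channel 3 -; indicator I2 active +
(E) mechanism M4 — does not account for flag F3 raised, signal on channel 2, signal on channel 3
(C) is the only candidate with no mismatches.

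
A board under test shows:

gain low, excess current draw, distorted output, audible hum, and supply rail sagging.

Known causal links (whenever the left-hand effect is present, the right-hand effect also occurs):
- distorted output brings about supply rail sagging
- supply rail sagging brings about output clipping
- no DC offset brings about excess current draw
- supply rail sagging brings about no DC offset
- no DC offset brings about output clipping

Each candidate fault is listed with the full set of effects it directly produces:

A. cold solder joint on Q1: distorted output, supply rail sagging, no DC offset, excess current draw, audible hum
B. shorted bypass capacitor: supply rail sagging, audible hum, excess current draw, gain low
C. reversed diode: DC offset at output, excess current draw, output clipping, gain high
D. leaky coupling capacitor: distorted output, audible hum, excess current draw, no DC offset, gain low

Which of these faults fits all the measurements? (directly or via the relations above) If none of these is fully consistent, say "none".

Per-candidate check:
(A) cold solder joint on Q1 — gain low miss; excess current draw match; distorted output match; audible hum match; supply rail sagging match
(B) shorted bypass capacitor — does not account for distorted output
(C) reversed diode — fails on gain low, distorted output, audible hum, supply rail sagging (predicts gain high, not gain low)
(D) leaky coupling capacitor — accounts for every observation (supply rail sagging by distorted output → supply rail sagging)
Only (D) is consistent with every observation.

D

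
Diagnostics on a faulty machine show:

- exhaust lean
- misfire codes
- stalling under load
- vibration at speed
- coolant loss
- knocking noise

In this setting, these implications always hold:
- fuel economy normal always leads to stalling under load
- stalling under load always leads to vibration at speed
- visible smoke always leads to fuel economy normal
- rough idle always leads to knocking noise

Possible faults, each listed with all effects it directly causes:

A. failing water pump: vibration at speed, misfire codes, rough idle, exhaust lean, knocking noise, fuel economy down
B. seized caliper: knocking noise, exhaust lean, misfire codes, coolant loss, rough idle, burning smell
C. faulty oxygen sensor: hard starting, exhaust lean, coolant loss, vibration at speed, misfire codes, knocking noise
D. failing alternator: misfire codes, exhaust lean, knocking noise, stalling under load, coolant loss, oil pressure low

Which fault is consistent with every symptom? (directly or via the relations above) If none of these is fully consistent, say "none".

D

Testing each hypothesis:
(A) failing water pump — exhaust lean ✓; misfire codes ✓; stalling under load ✗; vibration at speed ✓; coolant loss ✗; knocking noise ✓
(B) seized caliper — does not account for stalling under load, vibration at speed
(C) faulty oxygen sensor — does not account for stalling under load
(D) failing alternator — accounts for every observation (vibration at speed via stalling under load → vibration at speed)
(D) alone accounts for all the evidence.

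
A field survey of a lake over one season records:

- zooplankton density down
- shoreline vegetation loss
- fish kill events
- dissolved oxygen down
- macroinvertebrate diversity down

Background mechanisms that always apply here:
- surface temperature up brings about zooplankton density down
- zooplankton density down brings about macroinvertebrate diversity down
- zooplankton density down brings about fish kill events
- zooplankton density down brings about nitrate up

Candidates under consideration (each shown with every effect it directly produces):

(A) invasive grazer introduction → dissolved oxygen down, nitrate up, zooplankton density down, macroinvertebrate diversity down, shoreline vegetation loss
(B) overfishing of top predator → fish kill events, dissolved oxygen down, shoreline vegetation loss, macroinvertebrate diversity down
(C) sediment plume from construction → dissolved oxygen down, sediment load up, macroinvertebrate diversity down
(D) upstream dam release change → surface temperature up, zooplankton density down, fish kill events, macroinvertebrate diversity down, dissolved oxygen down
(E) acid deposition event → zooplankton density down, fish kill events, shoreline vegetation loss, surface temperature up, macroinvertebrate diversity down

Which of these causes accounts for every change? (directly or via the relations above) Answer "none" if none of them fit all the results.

Checking each candidate against the observations:
(A) invasive grazer introduction — accounts for every observation (fish kill events through zooplankton density down → fish kill events)
(B) overfishing of top predator — does not account for zooplankton density down
(C) sediment plume from construction — does not account for zooplankton density down, shoreline vegetation loss, fish kill events
(D) upstream dam release change — does not account for shoreline vegetation loss
(E) acid deposition event — does not account for dissolved oxygen down
Only (A) is consistent with every observation.

A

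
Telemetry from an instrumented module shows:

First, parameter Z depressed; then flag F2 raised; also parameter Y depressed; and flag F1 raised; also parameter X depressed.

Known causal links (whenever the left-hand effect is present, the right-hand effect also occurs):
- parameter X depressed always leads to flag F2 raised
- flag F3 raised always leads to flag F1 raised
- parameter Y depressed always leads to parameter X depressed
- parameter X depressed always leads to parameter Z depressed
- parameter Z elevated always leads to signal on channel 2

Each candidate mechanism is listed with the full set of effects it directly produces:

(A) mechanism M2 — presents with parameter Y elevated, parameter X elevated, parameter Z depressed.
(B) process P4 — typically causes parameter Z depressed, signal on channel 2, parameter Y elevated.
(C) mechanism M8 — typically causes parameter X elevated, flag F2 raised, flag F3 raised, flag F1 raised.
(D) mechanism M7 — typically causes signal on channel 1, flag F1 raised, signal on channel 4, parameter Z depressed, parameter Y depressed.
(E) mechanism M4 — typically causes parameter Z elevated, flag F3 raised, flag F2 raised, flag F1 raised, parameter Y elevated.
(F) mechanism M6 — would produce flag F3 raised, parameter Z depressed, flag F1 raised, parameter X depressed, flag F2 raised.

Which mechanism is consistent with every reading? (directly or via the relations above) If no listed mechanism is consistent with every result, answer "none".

D

Checking each candidate against the observations:
(A) mechanism M2 — fails on flag F2 raised, parameter Y depressed, flag F1 raised, parameter X depressed (predicts parameter Y elevated, not parameter Y depressed; predicts parameter X elevated, not parameter X depressed)
(B) process P4 — parameter Z depressed match; flag F2 raised miss; parameter Y depressed miss; flag F1 raised miss; parameter X depressed miss
(C) mechanism M8 — parameter Z depressed miss; flag F2 raised match; parameter Y depressed miss; flag F1 raised match; parameter X depressed miss
(D) mechanism M7 — parameter Z depressed match; flag F2 raised match (via parameter Y depressed → parameter X depressed → flag F2 raised); parameter Y depressed match; flag F1 raised match; parameter X depressed match (via parameter Y depressed → parameter X depressed)
(E) mechanism M4 — fails on parameter Z depressed, parameter Y depressed, parameter X depressed (predicts parameter Z elevated, not parameter Z depressed; predicts parameter Y elevated, not parameter Y depressed)
(F) mechanism M6 — parameter Z depressed match; flag F2 raised match; parameter Y depressed miss; flag F1 raised match; parameter X depressed match
Only (D) is consistent with every observation.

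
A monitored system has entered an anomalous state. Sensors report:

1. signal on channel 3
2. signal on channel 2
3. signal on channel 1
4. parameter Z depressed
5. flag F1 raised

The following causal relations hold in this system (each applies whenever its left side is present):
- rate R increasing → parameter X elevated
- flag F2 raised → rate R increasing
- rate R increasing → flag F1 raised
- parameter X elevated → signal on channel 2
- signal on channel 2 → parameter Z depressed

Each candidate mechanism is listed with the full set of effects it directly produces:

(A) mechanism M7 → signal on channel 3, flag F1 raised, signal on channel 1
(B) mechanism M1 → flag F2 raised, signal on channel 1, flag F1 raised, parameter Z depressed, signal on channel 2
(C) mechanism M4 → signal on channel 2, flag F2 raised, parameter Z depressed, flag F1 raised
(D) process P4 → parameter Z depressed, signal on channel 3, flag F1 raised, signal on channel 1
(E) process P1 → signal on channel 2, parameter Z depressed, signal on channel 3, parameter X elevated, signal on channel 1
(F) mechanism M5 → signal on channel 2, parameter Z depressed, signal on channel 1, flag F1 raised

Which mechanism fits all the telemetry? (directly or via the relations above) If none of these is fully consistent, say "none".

Per-candidate check:
(A) mechanism M7 — signal on channel 3 ✓; signal on channel 2 ✗; signal on channel 1 ✓; parameter Z depressed ✗; flag F1 raised ✓
(B) mechanism M1 — signal on channel 3 ✗; signal on channel 2 ✓; signal on channel 1 ✓; parameter Z depressed ✓; flag F1 raised ✓
(C) mechanism M4 — signal on channel 3 ✗; signal on channel 2 ✓; signal on channel 1 ✗; parameter Z depressed ✓; flag F1 raised ✓
(D) process P4 — does not account for signal on channel 2
(E) process P1 — signal on channel 3 ✓; signal on channel 2 ✓; signal on channel 1 ✓; parameter Z depressed ✓; flag F1 raised ✗
(F) mechanism M5 — signal on channel 3 ✗; signal on channel 2 ✓; signal on channel 1 ✓; parameter Z depressed ✓; flag F1 raised ✓
No candidate is consistent with all observations.

none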